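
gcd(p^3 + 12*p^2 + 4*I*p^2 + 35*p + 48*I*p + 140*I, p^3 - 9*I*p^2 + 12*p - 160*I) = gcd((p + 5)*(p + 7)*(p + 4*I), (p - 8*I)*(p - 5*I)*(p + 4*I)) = p + 4*I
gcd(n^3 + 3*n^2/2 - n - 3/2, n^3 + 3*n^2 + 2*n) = n + 1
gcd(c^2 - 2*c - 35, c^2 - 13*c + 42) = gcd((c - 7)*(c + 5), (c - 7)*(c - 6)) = c - 7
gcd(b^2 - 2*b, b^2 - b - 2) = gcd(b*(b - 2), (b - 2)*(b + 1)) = b - 2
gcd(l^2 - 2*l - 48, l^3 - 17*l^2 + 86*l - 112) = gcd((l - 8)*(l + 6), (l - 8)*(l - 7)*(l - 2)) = l - 8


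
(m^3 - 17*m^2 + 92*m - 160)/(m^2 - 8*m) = m - 9 + 20/m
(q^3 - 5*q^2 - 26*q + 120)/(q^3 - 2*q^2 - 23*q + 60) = (q - 6)/(q - 3)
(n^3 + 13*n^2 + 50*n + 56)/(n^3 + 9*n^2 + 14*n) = (n + 4)/n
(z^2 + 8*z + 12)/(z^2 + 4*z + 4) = (z + 6)/(z + 2)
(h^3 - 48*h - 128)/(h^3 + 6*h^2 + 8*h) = (h^2 - 4*h - 32)/(h*(h + 2))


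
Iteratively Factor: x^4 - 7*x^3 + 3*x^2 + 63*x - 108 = (x + 3)*(x^3 - 10*x^2 + 33*x - 36) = (x - 3)*(x + 3)*(x^2 - 7*x + 12) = (x - 3)^2*(x + 3)*(x - 4)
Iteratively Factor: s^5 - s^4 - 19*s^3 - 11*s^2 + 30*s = (s - 1)*(s^4 - 19*s^2 - 30*s) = (s - 1)*(s + 2)*(s^3 - 2*s^2 - 15*s) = (s - 1)*(s + 2)*(s + 3)*(s^2 - 5*s) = (s - 5)*(s - 1)*(s + 2)*(s + 3)*(s)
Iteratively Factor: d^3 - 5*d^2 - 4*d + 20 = (d + 2)*(d^2 - 7*d + 10) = (d - 2)*(d + 2)*(d - 5)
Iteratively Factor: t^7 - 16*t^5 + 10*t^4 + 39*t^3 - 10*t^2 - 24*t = (t + 1)*(t^6 - t^5 - 15*t^4 + 25*t^3 + 14*t^2 - 24*t) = (t - 2)*(t + 1)*(t^5 + t^4 - 13*t^3 - t^2 + 12*t) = (t - 3)*(t - 2)*(t + 1)*(t^4 + 4*t^3 - t^2 - 4*t) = t*(t - 3)*(t - 2)*(t + 1)*(t^3 + 4*t^2 - t - 4) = t*(t - 3)*(t - 2)*(t + 1)^2*(t^2 + 3*t - 4) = t*(t - 3)*(t - 2)*(t + 1)^2*(t + 4)*(t - 1)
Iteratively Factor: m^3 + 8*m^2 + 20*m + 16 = (m + 2)*(m^2 + 6*m + 8) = (m + 2)^2*(m + 4)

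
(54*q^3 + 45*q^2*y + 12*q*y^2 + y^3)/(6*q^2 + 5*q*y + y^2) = (18*q^2 + 9*q*y + y^2)/(2*q + y)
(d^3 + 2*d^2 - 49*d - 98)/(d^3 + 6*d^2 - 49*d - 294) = (d + 2)/(d + 6)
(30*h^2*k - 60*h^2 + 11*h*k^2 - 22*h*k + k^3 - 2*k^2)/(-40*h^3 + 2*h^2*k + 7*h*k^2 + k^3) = (-6*h*k + 12*h - k^2 + 2*k)/(8*h^2 - 2*h*k - k^2)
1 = 1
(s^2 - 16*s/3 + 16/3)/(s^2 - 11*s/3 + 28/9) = 3*(s - 4)/(3*s - 7)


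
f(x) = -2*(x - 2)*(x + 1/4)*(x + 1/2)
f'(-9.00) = -528.25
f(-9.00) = 1636.25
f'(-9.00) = -528.25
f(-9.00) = 1636.25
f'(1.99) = -11.06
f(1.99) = 0.11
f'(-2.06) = -33.01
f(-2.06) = 22.93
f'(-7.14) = -338.83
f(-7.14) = 836.30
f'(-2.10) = -34.21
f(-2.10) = 24.27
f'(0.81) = 2.86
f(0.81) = 3.30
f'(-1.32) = -14.30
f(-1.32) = 5.83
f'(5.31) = -139.88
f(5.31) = -213.85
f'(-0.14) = 1.93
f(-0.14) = 0.17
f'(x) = -2*(x - 2)*(x + 1/4) - 2*(x - 2)*(x + 1/2) - 2*(x + 1/4)*(x + 1/2)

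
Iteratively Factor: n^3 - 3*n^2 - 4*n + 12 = (n - 2)*(n^2 - n - 6) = (n - 2)*(n + 2)*(n - 3)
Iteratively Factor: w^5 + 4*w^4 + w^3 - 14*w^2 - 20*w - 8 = (w + 2)*(w^4 + 2*w^3 - 3*w^2 - 8*w - 4) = (w + 1)*(w + 2)*(w^3 + w^2 - 4*w - 4) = (w + 1)^2*(w + 2)*(w^2 - 4) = (w - 2)*(w + 1)^2*(w + 2)*(w + 2)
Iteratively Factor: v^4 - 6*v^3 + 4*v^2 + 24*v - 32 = (v + 2)*(v^3 - 8*v^2 + 20*v - 16) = (v - 4)*(v + 2)*(v^2 - 4*v + 4) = (v - 4)*(v - 2)*(v + 2)*(v - 2)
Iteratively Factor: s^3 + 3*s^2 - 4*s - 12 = (s + 3)*(s^2 - 4) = (s + 2)*(s + 3)*(s - 2)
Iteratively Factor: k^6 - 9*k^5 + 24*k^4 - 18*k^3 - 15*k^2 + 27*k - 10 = (k - 1)*(k^5 - 8*k^4 + 16*k^3 - 2*k^2 - 17*k + 10) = (k - 1)^2*(k^4 - 7*k^3 + 9*k^2 + 7*k - 10) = (k - 1)^2*(k + 1)*(k^3 - 8*k^2 + 17*k - 10) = (k - 1)^3*(k + 1)*(k^2 - 7*k + 10) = (k - 5)*(k - 1)^3*(k + 1)*(k - 2)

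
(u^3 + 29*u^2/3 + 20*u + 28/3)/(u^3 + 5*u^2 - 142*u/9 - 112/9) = 3*(u + 2)/(3*u - 8)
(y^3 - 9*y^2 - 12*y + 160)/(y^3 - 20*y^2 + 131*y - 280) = (y + 4)/(y - 7)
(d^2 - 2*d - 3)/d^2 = 1 - 2/d - 3/d^2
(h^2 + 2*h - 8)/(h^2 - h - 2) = (h + 4)/(h + 1)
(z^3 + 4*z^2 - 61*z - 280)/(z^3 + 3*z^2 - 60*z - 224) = (z + 5)/(z + 4)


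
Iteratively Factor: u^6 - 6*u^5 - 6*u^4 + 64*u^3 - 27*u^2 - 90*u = (u - 5)*(u^5 - u^4 - 11*u^3 + 9*u^2 + 18*u) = (u - 5)*(u - 2)*(u^4 + u^3 - 9*u^2 - 9*u) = u*(u - 5)*(u - 2)*(u^3 + u^2 - 9*u - 9) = u*(u - 5)*(u - 2)*(u + 3)*(u^2 - 2*u - 3) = u*(u - 5)*(u - 3)*(u - 2)*(u + 3)*(u + 1)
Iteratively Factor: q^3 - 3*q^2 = (q)*(q^2 - 3*q) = q^2*(q - 3)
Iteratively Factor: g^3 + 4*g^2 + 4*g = (g)*(g^2 + 4*g + 4) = g*(g + 2)*(g + 2)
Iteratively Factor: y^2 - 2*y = (y - 2)*(y)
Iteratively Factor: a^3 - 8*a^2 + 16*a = (a)*(a^2 - 8*a + 16) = a*(a - 4)*(a - 4)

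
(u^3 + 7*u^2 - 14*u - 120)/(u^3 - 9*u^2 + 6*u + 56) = (u^2 + 11*u + 30)/(u^2 - 5*u - 14)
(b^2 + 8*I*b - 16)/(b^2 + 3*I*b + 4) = (b + 4*I)/(b - I)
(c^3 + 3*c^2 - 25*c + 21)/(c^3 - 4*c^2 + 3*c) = (c + 7)/c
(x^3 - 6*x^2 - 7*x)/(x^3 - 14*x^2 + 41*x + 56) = x/(x - 8)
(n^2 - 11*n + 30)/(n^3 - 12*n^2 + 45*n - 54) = (n - 5)/(n^2 - 6*n + 9)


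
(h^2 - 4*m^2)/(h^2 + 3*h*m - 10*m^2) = (h + 2*m)/(h + 5*m)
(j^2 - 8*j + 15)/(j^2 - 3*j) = (j - 5)/j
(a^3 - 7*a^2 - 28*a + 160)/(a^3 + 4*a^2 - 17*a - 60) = (a - 8)/(a + 3)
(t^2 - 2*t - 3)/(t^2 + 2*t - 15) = (t + 1)/(t + 5)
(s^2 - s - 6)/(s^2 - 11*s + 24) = (s + 2)/(s - 8)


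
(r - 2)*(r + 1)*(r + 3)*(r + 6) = r^4 + 8*r^3 + 7*r^2 - 36*r - 36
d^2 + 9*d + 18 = (d + 3)*(d + 6)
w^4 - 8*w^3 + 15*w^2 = w^2*(w - 5)*(w - 3)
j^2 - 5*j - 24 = (j - 8)*(j + 3)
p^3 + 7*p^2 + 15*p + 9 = (p + 1)*(p + 3)^2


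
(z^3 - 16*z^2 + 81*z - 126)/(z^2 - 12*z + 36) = (z^2 - 10*z + 21)/(z - 6)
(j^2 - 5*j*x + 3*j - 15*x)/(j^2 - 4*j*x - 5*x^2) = (j + 3)/(j + x)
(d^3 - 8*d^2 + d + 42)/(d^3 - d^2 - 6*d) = (d - 7)/d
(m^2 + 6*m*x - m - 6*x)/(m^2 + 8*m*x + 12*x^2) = (m - 1)/(m + 2*x)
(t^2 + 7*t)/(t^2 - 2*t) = (t + 7)/(t - 2)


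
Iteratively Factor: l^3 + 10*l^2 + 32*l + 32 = (l + 4)*(l^2 + 6*l + 8) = (l + 4)^2*(l + 2)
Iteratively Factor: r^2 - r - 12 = (r + 3)*(r - 4)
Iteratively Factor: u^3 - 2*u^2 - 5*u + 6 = (u - 1)*(u^2 - u - 6) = (u - 3)*(u - 1)*(u + 2)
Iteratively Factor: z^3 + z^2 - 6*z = (z)*(z^2 + z - 6) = z*(z - 2)*(z + 3)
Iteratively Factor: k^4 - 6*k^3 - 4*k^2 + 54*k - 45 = (k - 3)*(k^3 - 3*k^2 - 13*k + 15) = (k - 3)*(k + 3)*(k^2 - 6*k + 5) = (k - 5)*(k - 3)*(k + 3)*(k - 1)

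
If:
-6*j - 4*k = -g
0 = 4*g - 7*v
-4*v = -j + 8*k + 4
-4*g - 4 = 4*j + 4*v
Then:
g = -119/173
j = 14/173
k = -203/692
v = -68/173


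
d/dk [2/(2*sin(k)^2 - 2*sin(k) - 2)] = (1 - 2*sin(k))*cos(k)/(sin(k) + cos(k)^2)^2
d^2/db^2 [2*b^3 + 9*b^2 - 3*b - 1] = 12*b + 18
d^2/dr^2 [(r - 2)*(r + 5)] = 2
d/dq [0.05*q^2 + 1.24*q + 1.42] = 0.1*q + 1.24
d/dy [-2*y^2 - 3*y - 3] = -4*y - 3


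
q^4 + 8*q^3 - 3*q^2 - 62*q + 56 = (q - 2)*(q - 1)*(q + 4)*(q + 7)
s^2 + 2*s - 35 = (s - 5)*(s + 7)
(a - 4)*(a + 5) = a^2 + a - 20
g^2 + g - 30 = (g - 5)*(g + 6)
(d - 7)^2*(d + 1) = d^3 - 13*d^2 + 35*d + 49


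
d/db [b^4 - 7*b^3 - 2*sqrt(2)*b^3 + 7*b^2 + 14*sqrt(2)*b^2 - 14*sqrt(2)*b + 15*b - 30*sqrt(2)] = 4*b^3 - 21*b^2 - 6*sqrt(2)*b^2 + 14*b + 28*sqrt(2)*b - 14*sqrt(2) + 15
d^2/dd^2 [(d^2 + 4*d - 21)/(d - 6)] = 78/(d^3 - 18*d^2 + 108*d - 216)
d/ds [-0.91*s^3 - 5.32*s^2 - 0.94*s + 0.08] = -2.73*s^2 - 10.64*s - 0.94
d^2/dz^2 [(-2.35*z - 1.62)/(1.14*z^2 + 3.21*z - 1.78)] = (-(2.28*z + 3.21)*(2.35*z + 1.62)*(4.56*z + 6.42) + (16.074*z + 18.7806)*(1.14*z^2 + 3.21*z - 1.78))/(1.14*z^2 + 3.21*z - 1.78)^3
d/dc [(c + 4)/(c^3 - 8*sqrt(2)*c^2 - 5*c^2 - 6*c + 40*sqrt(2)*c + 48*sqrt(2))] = (c^3 - 8*sqrt(2)*c^2 - 5*c^2 - 6*c + 40*sqrt(2)*c + (c + 4)*(-3*c^2 + 10*c + 16*sqrt(2)*c - 40*sqrt(2) + 6) + 48*sqrt(2))/(c^3 - 8*sqrt(2)*c^2 - 5*c^2 - 6*c + 40*sqrt(2)*c + 48*sqrt(2))^2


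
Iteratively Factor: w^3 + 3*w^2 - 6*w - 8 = (w - 2)*(w^2 + 5*w + 4) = (w - 2)*(w + 1)*(w + 4)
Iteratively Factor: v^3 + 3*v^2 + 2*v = (v + 2)*(v^2 + v) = (v + 1)*(v + 2)*(v)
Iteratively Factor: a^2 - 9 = (a - 3)*(a + 3)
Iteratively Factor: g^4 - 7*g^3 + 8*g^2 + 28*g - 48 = (g - 2)*(g^3 - 5*g^2 - 2*g + 24) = (g - 3)*(g - 2)*(g^2 - 2*g - 8) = (g - 3)*(g - 2)*(g + 2)*(g - 4)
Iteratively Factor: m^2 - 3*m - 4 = (m - 4)*(m + 1)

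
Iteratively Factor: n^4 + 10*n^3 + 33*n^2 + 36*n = (n + 3)*(n^3 + 7*n^2 + 12*n) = (n + 3)^2*(n^2 + 4*n) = (n + 3)^2*(n + 4)*(n)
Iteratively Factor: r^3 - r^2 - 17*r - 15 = (r - 5)*(r^2 + 4*r + 3) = (r - 5)*(r + 3)*(r + 1)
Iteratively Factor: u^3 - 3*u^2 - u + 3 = (u - 3)*(u^2 - 1) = (u - 3)*(u + 1)*(u - 1)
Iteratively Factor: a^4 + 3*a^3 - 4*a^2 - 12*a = (a)*(a^3 + 3*a^2 - 4*a - 12) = a*(a + 2)*(a^2 + a - 6) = a*(a - 2)*(a + 2)*(a + 3)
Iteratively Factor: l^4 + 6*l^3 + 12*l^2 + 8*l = (l + 2)*(l^3 + 4*l^2 + 4*l) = (l + 2)^2*(l^2 + 2*l) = (l + 2)^3*(l)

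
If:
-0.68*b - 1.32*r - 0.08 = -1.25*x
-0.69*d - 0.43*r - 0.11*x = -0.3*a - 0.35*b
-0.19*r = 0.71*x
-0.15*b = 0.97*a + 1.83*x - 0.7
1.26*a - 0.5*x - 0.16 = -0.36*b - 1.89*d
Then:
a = 1.20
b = -1.39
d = -0.49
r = 0.52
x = -0.14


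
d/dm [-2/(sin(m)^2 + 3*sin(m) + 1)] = 2*(2*sin(m) + 3)*cos(m)/(sin(m)^2 + 3*sin(m) + 1)^2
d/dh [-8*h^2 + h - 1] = 1 - 16*h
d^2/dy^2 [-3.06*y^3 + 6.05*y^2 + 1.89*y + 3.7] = 12.1 - 18.36*y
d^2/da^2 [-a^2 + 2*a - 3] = -2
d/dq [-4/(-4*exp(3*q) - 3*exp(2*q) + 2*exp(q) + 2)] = (-48*exp(2*q) - 24*exp(q) + 8)*exp(q)/(4*exp(3*q) + 3*exp(2*q) - 2*exp(q) - 2)^2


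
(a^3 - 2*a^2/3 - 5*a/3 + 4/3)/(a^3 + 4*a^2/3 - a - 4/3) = (a - 1)/(a + 1)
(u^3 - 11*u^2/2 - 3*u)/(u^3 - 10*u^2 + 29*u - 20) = u*(2*u^2 - 11*u - 6)/(2*(u^3 - 10*u^2 + 29*u - 20))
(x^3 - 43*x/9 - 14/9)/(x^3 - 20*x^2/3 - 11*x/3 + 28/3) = (9*x^3 - 43*x - 14)/(3*(3*x^3 - 20*x^2 - 11*x + 28))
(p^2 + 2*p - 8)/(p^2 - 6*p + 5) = (p^2 + 2*p - 8)/(p^2 - 6*p + 5)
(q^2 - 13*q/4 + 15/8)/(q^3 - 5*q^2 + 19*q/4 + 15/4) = (4*q - 3)/(2*(2*q^2 - 5*q - 3))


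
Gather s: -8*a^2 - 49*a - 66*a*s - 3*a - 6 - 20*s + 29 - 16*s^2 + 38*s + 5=-8*a^2 - 52*a - 16*s^2 + s*(18 - 66*a) + 28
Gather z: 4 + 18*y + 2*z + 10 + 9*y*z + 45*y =63*y + z*(9*y + 2) + 14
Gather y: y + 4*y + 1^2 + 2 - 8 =5*y - 5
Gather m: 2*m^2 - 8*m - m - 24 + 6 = 2*m^2 - 9*m - 18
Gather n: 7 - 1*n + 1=8 - n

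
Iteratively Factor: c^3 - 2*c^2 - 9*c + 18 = (c - 3)*(c^2 + c - 6) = (c - 3)*(c + 3)*(c - 2)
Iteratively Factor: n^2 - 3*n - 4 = (n - 4)*(n + 1)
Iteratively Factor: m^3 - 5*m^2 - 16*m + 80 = (m - 4)*(m^2 - m - 20) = (m - 4)*(m + 4)*(m - 5)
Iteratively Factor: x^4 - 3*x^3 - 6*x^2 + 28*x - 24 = (x + 3)*(x^3 - 6*x^2 + 12*x - 8) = (x - 2)*(x + 3)*(x^2 - 4*x + 4) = (x - 2)^2*(x + 3)*(x - 2)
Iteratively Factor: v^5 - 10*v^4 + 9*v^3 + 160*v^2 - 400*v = (v - 5)*(v^4 - 5*v^3 - 16*v^2 + 80*v) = (v - 5)^2*(v^3 - 16*v) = (v - 5)^2*(v - 4)*(v^2 + 4*v) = (v - 5)^2*(v - 4)*(v + 4)*(v)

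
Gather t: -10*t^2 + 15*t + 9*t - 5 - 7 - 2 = -10*t^2 + 24*t - 14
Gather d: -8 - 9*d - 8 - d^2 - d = -d^2 - 10*d - 16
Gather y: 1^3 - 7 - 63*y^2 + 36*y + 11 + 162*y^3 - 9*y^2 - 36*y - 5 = 162*y^3 - 72*y^2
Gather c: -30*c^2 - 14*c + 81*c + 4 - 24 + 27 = -30*c^2 + 67*c + 7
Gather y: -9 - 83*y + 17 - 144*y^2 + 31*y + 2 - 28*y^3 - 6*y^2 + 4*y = -28*y^3 - 150*y^2 - 48*y + 10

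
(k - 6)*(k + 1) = k^2 - 5*k - 6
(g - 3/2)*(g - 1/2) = g^2 - 2*g + 3/4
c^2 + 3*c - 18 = (c - 3)*(c + 6)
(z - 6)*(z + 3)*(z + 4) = z^3 + z^2 - 30*z - 72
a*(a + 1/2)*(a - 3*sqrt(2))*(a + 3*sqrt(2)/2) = a^4 - 3*sqrt(2)*a^3/2 + a^3/2 - 9*a^2 - 3*sqrt(2)*a^2/4 - 9*a/2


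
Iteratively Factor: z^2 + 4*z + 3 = (z + 3)*(z + 1)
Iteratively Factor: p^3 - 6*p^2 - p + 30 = (p - 5)*(p^2 - p - 6) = (p - 5)*(p - 3)*(p + 2)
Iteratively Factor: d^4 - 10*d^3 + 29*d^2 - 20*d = (d - 1)*(d^3 - 9*d^2 + 20*d) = d*(d - 1)*(d^2 - 9*d + 20) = d*(d - 5)*(d - 1)*(d - 4)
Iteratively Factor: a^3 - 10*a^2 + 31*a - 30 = (a - 2)*(a^2 - 8*a + 15) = (a - 3)*(a - 2)*(a - 5)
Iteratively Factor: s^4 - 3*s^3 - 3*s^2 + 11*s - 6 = (s - 1)*(s^3 - 2*s^2 - 5*s + 6) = (s - 1)*(s + 2)*(s^2 - 4*s + 3) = (s - 1)^2*(s + 2)*(s - 3)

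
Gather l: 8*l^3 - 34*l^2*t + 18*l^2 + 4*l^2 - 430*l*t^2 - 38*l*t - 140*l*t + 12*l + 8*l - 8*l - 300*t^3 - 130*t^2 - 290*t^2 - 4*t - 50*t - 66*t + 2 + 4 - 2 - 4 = 8*l^3 + l^2*(22 - 34*t) + l*(-430*t^2 - 178*t + 12) - 300*t^3 - 420*t^2 - 120*t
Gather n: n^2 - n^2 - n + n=0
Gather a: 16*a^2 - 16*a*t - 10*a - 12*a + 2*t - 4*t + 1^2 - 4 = 16*a^2 + a*(-16*t - 22) - 2*t - 3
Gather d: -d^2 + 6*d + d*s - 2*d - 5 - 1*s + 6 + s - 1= -d^2 + d*(s + 4)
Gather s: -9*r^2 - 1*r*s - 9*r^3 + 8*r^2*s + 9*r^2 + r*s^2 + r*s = -9*r^3 + 8*r^2*s + r*s^2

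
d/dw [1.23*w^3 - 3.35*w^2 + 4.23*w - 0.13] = 3.69*w^2 - 6.7*w + 4.23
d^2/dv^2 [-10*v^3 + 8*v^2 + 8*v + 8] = 16 - 60*v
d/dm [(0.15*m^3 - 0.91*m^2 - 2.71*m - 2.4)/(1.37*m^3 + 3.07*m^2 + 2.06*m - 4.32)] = (-1.11022302462516e-16*m^5 + 1.7072*m^4 + 8.0434*m^3 + 14.3651*m^2 + 22.5984*m + 16.6512)/(1.8769*m^6 + 8.4118*m^5 + 15.0693*m^4 + 0.811599999999999*m^3 - 22.2812*m^2 - 17.7984*m + 18.6624)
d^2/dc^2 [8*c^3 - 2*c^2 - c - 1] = 48*c - 4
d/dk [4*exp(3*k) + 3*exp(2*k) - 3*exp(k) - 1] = (12*exp(2*k) + 6*exp(k) - 3)*exp(k)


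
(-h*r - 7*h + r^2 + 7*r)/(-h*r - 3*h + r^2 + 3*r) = (r + 7)/(r + 3)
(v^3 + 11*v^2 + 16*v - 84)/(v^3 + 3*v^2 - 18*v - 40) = (v^3 + 11*v^2 + 16*v - 84)/(v^3 + 3*v^2 - 18*v - 40)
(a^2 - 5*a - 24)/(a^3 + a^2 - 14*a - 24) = (a - 8)/(a^2 - 2*a - 8)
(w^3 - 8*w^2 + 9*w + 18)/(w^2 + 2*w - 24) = (w^3 - 8*w^2 + 9*w + 18)/(w^2 + 2*w - 24)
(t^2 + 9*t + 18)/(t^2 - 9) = (t + 6)/(t - 3)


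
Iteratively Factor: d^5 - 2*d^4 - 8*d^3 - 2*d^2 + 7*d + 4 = (d + 1)*(d^4 - 3*d^3 - 5*d^2 + 3*d + 4) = (d - 1)*(d + 1)*(d^3 - 2*d^2 - 7*d - 4) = (d - 1)*(d + 1)^2*(d^2 - 3*d - 4) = (d - 4)*(d - 1)*(d + 1)^2*(d + 1)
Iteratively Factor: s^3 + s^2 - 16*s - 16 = (s + 4)*(s^2 - 3*s - 4) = (s + 1)*(s + 4)*(s - 4)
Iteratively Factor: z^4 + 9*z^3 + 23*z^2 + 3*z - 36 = (z + 3)*(z^3 + 6*z^2 + 5*z - 12) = (z + 3)^2*(z^2 + 3*z - 4) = (z - 1)*(z + 3)^2*(z + 4)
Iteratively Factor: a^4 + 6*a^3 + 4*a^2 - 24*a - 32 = (a + 2)*(a^3 + 4*a^2 - 4*a - 16) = (a - 2)*(a + 2)*(a^2 + 6*a + 8) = (a - 2)*(a + 2)^2*(a + 4)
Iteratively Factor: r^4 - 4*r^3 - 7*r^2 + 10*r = (r - 1)*(r^3 - 3*r^2 - 10*r) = (r - 1)*(r + 2)*(r^2 - 5*r) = r*(r - 1)*(r + 2)*(r - 5)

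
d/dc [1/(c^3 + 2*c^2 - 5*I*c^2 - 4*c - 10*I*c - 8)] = (-3*c^2 - 4*c + 10*I*c + 4 + 10*I)/(-c^3 - 2*c^2 + 5*I*c^2 + 4*c + 10*I*c + 8)^2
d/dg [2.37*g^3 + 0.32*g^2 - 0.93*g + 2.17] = 7.11*g^2 + 0.64*g - 0.93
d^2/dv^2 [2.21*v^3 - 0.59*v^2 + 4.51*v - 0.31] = 13.26*v - 1.18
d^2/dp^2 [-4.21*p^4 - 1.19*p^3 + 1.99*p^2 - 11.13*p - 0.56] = -50.52*p^2 - 7.14*p + 3.98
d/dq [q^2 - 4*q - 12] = 2*q - 4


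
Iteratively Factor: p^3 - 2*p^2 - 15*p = (p)*(p^2 - 2*p - 15) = p*(p + 3)*(p - 5)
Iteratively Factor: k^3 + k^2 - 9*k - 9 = (k - 3)*(k^2 + 4*k + 3) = (k - 3)*(k + 3)*(k + 1)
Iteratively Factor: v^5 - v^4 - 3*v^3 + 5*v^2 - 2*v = (v - 1)*(v^4 - 3*v^2 + 2*v) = v*(v - 1)*(v^3 - 3*v + 2) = v*(v - 1)^2*(v^2 + v - 2) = v*(v - 1)^3*(v + 2)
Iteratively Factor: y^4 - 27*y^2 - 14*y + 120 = (y + 3)*(y^3 - 3*y^2 - 18*y + 40) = (y + 3)*(y + 4)*(y^2 - 7*y + 10) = (y - 2)*(y + 3)*(y + 4)*(y - 5)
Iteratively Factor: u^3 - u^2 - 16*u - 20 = (u + 2)*(u^2 - 3*u - 10) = (u + 2)^2*(u - 5)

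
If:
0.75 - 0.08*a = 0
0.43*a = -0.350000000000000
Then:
No Solution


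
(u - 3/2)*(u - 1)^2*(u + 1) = u^4 - 5*u^3/2 + u^2/2 + 5*u/2 - 3/2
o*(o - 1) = o^2 - o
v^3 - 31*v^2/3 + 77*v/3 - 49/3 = (v - 7)*(v - 7/3)*(v - 1)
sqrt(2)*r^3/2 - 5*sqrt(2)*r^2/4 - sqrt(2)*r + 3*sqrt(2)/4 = (r - 3)*(r - 1/2)*(sqrt(2)*r/2 + sqrt(2)/2)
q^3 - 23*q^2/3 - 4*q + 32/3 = (q - 8)*(q - 1)*(q + 4/3)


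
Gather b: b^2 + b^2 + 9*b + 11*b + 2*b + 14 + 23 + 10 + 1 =2*b^2 + 22*b + 48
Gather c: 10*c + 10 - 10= 10*c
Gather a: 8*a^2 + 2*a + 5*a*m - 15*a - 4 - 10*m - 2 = 8*a^2 + a*(5*m - 13) - 10*m - 6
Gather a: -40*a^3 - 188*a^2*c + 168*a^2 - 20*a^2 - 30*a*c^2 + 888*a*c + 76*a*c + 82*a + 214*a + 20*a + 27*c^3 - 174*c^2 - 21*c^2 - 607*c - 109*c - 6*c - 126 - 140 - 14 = -40*a^3 + a^2*(148 - 188*c) + a*(-30*c^2 + 964*c + 316) + 27*c^3 - 195*c^2 - 722*c - 280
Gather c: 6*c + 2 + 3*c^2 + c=3*c^2 + 7*c + 2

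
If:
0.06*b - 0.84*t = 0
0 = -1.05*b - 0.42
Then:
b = -0.40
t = -0.03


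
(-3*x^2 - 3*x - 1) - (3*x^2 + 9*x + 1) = -6*x^2 - 12*x - 2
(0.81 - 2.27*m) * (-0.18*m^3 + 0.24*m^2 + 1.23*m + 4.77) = 0.4086*m^4 - 0.6906*m^3 - 2.5977*m^2 - 9.8316*m + 3.8637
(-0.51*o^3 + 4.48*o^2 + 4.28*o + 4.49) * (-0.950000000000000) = 0.4845*o^3 - 4.256*o^2 - 4.066*o - 4.2655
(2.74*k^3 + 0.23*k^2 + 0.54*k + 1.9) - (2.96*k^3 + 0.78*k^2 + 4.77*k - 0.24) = -0.22*k^3 - 0.55*k^2 - 4.23*k + 2.14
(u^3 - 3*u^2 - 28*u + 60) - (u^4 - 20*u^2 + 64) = -u^4 + u^3 + 17*u^2 - 28*u - 4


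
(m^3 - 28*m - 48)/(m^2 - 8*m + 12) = (m^2 + 6*m + 8)/(m - 2)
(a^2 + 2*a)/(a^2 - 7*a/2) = 2*(a + 2)/(2*a - 7)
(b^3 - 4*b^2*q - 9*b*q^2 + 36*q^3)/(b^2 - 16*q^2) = (b^2 - 9*q^2)/(b + 4*q)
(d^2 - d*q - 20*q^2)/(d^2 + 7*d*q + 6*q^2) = (d^2 - d*q - 20*q^2)/(d^2 + 7*d*q + 6*q^2)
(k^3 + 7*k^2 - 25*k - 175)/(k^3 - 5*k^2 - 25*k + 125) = (k + 7)/(k - 5)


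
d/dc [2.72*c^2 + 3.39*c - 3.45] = 5.44*c + 3.39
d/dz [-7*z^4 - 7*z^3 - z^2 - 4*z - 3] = -28*z^3 - 21*z^2 - 2*z - 4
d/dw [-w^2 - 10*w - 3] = -2*w - 10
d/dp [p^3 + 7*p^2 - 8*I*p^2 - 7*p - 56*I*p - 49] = 3*p^2 + p*(14 - 16*I) - 7 - 56*I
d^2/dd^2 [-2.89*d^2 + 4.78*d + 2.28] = -5.78000000000000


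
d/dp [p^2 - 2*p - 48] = 2*p - 2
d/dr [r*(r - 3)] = 2*r - 3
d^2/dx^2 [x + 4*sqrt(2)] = 0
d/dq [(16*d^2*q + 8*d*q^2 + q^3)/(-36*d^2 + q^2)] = (-576*d^4 - 576*d^3*q - 124*d^2*q^2 + q^4)/(1296*d^4 - 72*d^2*q^2 + q^4)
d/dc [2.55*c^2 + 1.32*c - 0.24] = 5.1*c + 1.32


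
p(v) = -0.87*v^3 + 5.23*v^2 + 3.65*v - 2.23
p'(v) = -2.61*v^2 + 10.46*v + 3.65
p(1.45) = 11.41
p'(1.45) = 13.33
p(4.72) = 40.03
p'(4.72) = -5.13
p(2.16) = 21.29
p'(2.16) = 14.07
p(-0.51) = -2.62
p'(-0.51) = -2.36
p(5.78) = 25.60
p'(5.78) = -23.09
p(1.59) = 13.30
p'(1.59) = 13.68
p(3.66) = 38.53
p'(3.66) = 6.97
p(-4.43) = 159.88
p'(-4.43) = -93.91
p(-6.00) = 352.07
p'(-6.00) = -153.07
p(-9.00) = 1022.78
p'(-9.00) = -301.90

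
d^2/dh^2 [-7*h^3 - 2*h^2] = -42*h - 4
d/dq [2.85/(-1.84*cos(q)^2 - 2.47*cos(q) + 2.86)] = -(10.488*cos(q) + 7.0395)*sin(q)/(1.84*cos(q)^2 + 2.47*cos(q) - 2.86)^2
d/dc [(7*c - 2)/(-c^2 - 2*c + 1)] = (7*c^2 - 4*c + 3)/(c^4 + 4*c^3 + 2*c^2 - 4*c + 1)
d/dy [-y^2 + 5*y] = 5 - 2*y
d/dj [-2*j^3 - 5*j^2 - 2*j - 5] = -6*j^2 - 10*j - 2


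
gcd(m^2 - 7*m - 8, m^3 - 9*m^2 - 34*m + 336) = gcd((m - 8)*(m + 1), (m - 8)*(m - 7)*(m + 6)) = m - 8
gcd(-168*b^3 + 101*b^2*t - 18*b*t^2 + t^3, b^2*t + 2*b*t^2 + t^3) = 1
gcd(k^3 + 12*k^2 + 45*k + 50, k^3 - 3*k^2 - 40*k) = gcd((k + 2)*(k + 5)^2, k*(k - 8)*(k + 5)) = k + 5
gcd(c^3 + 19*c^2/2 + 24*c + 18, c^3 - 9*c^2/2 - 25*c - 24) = c^2 + 7*c/2 + 3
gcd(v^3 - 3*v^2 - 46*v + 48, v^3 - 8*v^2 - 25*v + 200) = v - 8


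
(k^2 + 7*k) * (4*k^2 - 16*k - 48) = 4*k^4 + 12*k^3 - 160*k^2 - 336*k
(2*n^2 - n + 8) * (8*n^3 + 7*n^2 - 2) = 16*n^5 + 6*n^4 + 57*n^3 + 52*n^2 + 2*n - 16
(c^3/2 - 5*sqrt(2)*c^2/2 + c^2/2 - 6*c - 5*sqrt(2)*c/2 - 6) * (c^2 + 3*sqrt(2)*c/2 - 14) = c^5/2 - 7*sqrt(2)*c^4/4 + c^4/2 - 41*c^3/2 - 7*sqrt(2)*c^3/4 - 41*c^2/2 + 26*sqrt(2)*c^2 + 26*sqrt(2)*c + 84*c + 84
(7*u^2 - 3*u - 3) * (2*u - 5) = 14*u^3 - 41*u^2 + 9*u + 15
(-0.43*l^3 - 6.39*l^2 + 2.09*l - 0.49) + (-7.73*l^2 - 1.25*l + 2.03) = -0.43*l^3 - 14.12*l^2 + 0.84*l + 1.54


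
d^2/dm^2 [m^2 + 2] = 2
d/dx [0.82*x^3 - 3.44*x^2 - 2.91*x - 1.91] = 2.46*x^2 - 6.88*x - 2.91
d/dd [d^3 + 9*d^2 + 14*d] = 3*d^2 + 18*d + 14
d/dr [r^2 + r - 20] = 2*r + 1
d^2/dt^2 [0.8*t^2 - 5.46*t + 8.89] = 1.60000000000000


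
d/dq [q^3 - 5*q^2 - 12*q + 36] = 3*q^2 - 10*q - 12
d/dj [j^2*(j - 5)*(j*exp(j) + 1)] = j*(j^3*exp(j) - j^2*exp(j) - 15*j*exp(j) + 3*j - 10)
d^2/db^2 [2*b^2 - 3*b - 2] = 4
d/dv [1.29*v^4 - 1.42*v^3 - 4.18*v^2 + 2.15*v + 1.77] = 5.16*v^3 - 4.26*v^2 - 8.36*v + 2.15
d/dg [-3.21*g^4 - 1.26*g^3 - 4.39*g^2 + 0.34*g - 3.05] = -12.84*g^3 - 3.78*g^2 - 8.78*g + 0.34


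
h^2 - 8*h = h*(h - 8)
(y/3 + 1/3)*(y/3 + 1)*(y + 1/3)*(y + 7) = y^4/9 + 34*y^3/27 + 104*y^2/27 + 94*y/27 + 7/9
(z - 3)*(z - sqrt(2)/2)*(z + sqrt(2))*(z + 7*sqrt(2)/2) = z^4 - 3*z^3 + 4*sqrt(2)*z^3 - 12*sqrt(2)*z^2 + 5*z^2/2 - 15*z/2 - 7*sqrt(2)*z/2 + 21*sqrt(2)/2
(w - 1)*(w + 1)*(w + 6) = w^3 + 6*w^2 - w - 6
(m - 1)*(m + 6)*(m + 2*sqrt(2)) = m^3 + 2*sqrt(2)*m^2 + 5*m^2 - 6*m + 10*sqrt(2)*m - 12*sqrt(2)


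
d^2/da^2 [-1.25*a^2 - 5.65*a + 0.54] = -2.50000000000000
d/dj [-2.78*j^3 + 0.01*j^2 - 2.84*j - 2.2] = -8.34*j^2 + 0.02*j - 2.84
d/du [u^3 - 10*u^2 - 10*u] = 3*u^2 - 20*u - 10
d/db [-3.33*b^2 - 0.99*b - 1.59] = -6.66*b - 0.99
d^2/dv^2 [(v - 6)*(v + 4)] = 2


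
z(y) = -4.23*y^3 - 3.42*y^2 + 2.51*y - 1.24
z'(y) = -12.69*y^2 - 6.84*y + 2.51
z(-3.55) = 135.99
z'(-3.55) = -133.13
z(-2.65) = 46.81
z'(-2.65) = -68.48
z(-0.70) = -3.22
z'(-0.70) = 1.08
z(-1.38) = -0.10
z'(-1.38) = -12.22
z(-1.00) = -2.94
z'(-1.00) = -3.34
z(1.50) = -19.45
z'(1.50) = -36.30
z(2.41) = -74.26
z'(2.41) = -87.68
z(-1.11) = -2.45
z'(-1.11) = -5.53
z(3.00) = -138.70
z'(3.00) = -132.22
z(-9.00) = 2782.82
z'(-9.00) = -963.82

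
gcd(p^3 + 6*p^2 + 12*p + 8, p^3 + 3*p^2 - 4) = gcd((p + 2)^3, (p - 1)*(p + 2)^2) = p^2 + 4*p + 4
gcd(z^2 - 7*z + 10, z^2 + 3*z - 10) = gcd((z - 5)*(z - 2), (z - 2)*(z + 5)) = z - 2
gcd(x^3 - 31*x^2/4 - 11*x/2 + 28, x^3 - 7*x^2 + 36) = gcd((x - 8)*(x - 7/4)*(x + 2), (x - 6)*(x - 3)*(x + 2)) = x + 2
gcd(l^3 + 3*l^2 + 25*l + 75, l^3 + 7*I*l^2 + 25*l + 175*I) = l^2 + 25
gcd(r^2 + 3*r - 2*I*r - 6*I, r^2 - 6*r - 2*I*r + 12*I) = r - 2*I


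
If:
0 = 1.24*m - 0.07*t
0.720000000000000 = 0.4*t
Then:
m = 0.10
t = 1.80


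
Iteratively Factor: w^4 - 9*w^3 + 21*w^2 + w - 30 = (w - 3)*(w^3 - 6*w^2 + 3*w + 10) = (w - 3)*(w - 2)*(w^2 - 4*w - 5) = (w - 3)*(w - 2)*(w + 1)*(w - 5)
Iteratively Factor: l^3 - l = (l + 1)*(l^2 - l) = l*(l + 1)*(l - 1)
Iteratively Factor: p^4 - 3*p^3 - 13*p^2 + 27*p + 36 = (p + 1)*(p^3 - 4*p^2 - 9*p + 36) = (p - 4)*(p + 1)*(p^2 - 9) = (p - 4)*(p - 3)*(p + 1)*(p + 3)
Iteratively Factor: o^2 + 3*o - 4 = (o - 1)*(o + 4)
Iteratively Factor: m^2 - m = (m - 1)*(m)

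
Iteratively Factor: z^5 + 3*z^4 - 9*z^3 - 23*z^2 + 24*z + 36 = (z + 1)*(z^4 + 2*z^3 - 11*z^2 - 12*z + 36) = (z + 1)*(z + 3)*(z^3 - z^2 - 8*z + 12) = (z - 2)*(z + 1)*(z + 3)*(z^2 + z - 6) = (z - 2)*(z + 1)*(z + 3)^2*(z - 2)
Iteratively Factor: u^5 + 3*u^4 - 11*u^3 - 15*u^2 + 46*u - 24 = (u + 4)*(u^4 - u^3 - 7*u^2 + 13*u - 6) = (u - 1)*(u + 4)*(u^3 - 7*u + 6) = (u - 1)^2*(u + 4)*(u^2 + u - 6) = (u - 1)^2*(u + 3)*(u + 4)*(u - 2)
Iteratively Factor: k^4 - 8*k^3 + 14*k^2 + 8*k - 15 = (k - 1)*(k^3 - 7*k^2 + 7*k + 15) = (k - 1)*(k + 1)*(k^2 - 8*k + 15) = (k - 5)*(k - 1)*(k + 1)*(k - 3)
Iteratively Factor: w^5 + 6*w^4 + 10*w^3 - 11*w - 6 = (w + 1)*(w^4 + 5*w^3 + 5*w^2 - 5*w - 6) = (w + 1)*(w + 3)*(w^3 + 2*w^2 - w - 2) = (w + 1)*(w + 2)*(w + 3)*(w^2 - 1) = (w + 1)^2*(w + 2)*(w + 3)*(w - 1)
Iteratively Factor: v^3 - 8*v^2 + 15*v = (v - 5)*(v^2 - 3*v) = (v - 5)*(v - 3)*(v)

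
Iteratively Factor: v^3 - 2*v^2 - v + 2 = (v + 1)*(v^2 - 3*v + 2) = (v - 2)*(v + 1)*(v - 1)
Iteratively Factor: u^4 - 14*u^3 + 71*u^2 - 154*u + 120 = (u - 3)*(u^3 - 11*u^2 + 38*u - 40) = (u - 3)*(u - 2)*(u^2 - 9*u + 20) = (u - 4)*(u - 3)*(u - 2)*(u - 5)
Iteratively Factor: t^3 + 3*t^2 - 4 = (t + 2)*(t^2 + t - 2) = (t - 1)*(t + 2)*(t + 2)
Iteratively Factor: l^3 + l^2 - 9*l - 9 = (l - 3)*(l^2 + 4*l + 3) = (l - 3)*(l + 3)*(l + 1)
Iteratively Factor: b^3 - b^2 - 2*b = (b - 2)*(b^2 + b) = (b - 2)*(b + 1)*(b)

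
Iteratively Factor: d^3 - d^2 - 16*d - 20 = (d - 5)*(d^2 + 4*d + 4) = (d - 5)*(d + 2)*(d + 2)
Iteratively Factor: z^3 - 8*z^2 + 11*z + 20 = (z - 5)*(z^2 - 3*z - 4) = (z - 5)*(z + 1)*(z - 4)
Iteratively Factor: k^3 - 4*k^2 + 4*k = (k)*(k^2 - 4*k + 4) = k*(k - 2)*(k - 2)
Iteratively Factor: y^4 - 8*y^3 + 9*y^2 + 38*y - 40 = (y - 4)*(y^3 - 4*y^2 - 7*y + 10) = (y - 4)*(y + 2)*(y^2 - 6*y + 5) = (y - 4)*(y - 1)*(y + 2)*(y - 5)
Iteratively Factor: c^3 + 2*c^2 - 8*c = (c + 4)*(c^2 - 2*c) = c*(c + 4)*(c - 2)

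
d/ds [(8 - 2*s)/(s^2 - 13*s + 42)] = 2*(s^2 - 8*s + 10)/(s^4 - 26*s^3 + 253*s^2 - 1092*s + 1764)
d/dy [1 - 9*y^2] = -18*y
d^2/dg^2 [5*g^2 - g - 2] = 10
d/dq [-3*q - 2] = -3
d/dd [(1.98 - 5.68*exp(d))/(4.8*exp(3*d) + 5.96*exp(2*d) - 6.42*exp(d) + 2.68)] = (54.528*exp(3*d) + 5.34079999999999*exp(2*d) - 23.6016*exp(d) - 2.5108)*exp(d)/(23.04*exp(6*d) + 57.216*exp(5*d) - 26.1104*exp(4*d) - 50.7984*exp(3*d) + 73.162*exp(2*d) - 34.4112*exp(d) + 7.1824)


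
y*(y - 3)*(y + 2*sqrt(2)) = y^3 - 3*y^2 + 2*sqrt(2)*y^2 - 6*sqrt(2)*y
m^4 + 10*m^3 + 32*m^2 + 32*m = m*(m + 2)*(m + 4)^2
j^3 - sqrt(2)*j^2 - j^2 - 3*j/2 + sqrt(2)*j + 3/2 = (j - 1)*(j - 3*sqrt(2)/2)*(j + sqrt(2)/2)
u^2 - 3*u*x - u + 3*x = (u - 1)*(u - 3*x)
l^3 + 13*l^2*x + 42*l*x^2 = l*(l + 6*x)*(l + 7*x)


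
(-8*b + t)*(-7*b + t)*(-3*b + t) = -168*b^3 + 101*b^2*t - 18*b*t^2 + t^3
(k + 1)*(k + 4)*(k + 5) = k^3 + 10*k^2 + 29*k + 20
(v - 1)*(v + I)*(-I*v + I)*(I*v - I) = v^4 - 3*v^3 + I*v^3 + 3*v^2 - 3*I*v^2 - v + 3*I*v - I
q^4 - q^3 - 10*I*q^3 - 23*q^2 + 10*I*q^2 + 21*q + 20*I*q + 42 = (q - 2)*(q + 1)*(q - 7*I)*(q - 3*I)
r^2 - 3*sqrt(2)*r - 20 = (r - 5*sqrt(2))*(r + 2*sqrt(2))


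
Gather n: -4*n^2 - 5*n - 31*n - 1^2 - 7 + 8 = -4*n^2 - 36*n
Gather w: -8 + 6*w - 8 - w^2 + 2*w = -w^2 + 8*w - 16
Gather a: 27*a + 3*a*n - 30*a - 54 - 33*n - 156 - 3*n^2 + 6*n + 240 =a*(3*n - 3) - 3*n^2 - 27*n + 30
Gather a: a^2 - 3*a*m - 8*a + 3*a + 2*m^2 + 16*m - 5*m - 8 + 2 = a^2 + a*(-3*m - 5) + 2*m^2 + 11*m - 6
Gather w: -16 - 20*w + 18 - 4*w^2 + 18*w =-4*w^2 - 2*w + 2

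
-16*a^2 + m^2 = (-4*a + m)*(4*a + m)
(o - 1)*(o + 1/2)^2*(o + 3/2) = o^4 + 3*o^3/2 - 3*o^2/4 - 11*o/8 - 3/8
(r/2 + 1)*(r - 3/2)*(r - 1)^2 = r^4/2 - 3*r^3/4 - 3*r^2/2 + 13*r/4 - 3/2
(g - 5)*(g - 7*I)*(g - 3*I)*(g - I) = g^4 - 5*g^3 - 11*I*g^3 - 31*g^2 + 55*I*g^2 + 155*g + 21*I*g - 105*I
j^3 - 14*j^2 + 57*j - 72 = (j - 8)*(j - 3)^2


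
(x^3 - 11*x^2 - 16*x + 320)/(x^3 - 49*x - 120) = (x - 8)/(x + 3)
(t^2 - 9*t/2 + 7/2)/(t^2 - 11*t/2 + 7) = (t - 1)/(t - 2)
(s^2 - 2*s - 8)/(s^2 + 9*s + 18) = (s^2 - 2*s - 8)/(s^2 + 9*s + 18)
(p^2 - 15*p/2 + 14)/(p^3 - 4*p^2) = (p - 7/2)/p^2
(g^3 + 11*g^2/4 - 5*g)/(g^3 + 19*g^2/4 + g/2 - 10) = g/(g + 2)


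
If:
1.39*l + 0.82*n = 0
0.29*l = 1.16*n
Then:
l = 0.00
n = 0.00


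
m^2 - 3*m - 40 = (m - 8)*(m + 5)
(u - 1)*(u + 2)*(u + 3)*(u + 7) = u^4 + 11*u^3 + 29*u^2 + u - 42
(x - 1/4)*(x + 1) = x^2 + 3*x/4 - 1/4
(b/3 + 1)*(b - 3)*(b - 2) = b^3/3 - 2*b^2/3 - 3*b + 6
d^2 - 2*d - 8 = (d - 4)*(d + 2)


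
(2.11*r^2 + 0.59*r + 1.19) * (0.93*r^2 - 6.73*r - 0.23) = 1.9623*r^4 - 13.6516*r^3 - 3.3493*r^2 - 8.1444*r - 0.2737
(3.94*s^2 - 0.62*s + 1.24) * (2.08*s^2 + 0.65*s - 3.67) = 8.1952*s^4 + 1.2714*s^3 - 12.2836*s^2 + 3.0814*s - 4.5508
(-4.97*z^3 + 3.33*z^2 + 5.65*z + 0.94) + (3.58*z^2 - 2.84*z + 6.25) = -4.97*z^3 + 6.91*z^2 + 2.81*z + 7.19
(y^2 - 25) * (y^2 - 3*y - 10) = y^4 - 3*y^3 - 35*y^2 + 75*y + 250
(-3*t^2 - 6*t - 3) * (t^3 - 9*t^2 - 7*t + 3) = -3*t^5 + 21*t^4 + 72*t^3 + 60*t^2 + 3*t - 9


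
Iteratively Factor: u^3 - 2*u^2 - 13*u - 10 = (u - 5)*(u^2 + 3*u + 2) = (u - 5)*(u + 1)*(u + 2)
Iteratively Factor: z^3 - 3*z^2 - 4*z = (z + 1)*(z^2 - 4*z) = (z - 4)*(z + 1)*(z)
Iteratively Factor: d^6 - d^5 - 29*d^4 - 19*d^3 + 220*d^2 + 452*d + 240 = (d + 2)*(d^5 - 3*d^4 - 23*d^3 + 27*d^2 + 166*d + 120) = (d - 5)*(d + 2)*(d^4 + 2*d^3 - 13*d^2 - 38*d - 24) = (d - 5)*(d + 1)*(d + 2)*(d^3 + d^2 - 14*d - 24) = (d - 5)*(d + 1)*(d + 2)^2*(d^2 - d - 12) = (d - 5)*(d + 1)*(d + 2)^2*(d + 3)*(d - 4)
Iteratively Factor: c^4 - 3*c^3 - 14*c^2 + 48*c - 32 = (c - 4)*(c^3 + c^2 - 10*c + 8) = (c - 4)*(c - 1)*(c^2 + 2*c - 8) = (c - 4)*(c - 2)*(c - 1)*(c + 4)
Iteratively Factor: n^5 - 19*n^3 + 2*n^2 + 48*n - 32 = (n - 1)*(n^4 + n^3 - 18*n^2 - 16*n + 32) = (n - 1)^2*(n^3 + 2*n^2 - 16*n - 32) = (n - 4)*(n - 1)^2*(n^2 + 6*n + 8) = (n - 4)*(n - 1)^2*(n + 2)*(n + 4)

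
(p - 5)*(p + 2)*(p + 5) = p^3 + 2*p^2 - 25*p - 50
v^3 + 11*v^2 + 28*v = v*(v + 4)*(v + 7)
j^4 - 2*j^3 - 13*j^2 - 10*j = j*(j - 5)*(j + 1)*(j + 2)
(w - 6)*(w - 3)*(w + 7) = w^3 - 2*w^2 - 45*w + 126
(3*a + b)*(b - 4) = 3*a*b - 12*a + b^2 - 4*b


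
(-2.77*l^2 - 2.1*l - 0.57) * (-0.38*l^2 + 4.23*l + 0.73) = 1.0526*l^4 - 10.9191*l^3 - 10.6885*l^2 - 3.9441*l - 0.4161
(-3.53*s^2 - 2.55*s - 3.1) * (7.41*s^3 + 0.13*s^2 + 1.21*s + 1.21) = -26.1573*s^5 - 19.3544*s^4 - 27.5738*s^3 - 7.7598*s^2 - 6.8365*s - 3.751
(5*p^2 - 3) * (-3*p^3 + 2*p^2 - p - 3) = -15*p^5 + 10*p^4 + 4*p^3 - 21*p^2 + 3*p + 9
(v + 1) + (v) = 2*v + 1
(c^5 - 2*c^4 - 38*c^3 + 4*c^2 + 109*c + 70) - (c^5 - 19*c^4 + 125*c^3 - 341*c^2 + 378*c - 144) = 17*c^4 - 163*c^3 + 345*c^2 - 269*c + 214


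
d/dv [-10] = 0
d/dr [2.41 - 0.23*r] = -0.230000000000000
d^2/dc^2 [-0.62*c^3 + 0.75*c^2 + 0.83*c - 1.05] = 1.5 - 3.72*c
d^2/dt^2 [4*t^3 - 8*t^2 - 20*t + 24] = 24*t - 16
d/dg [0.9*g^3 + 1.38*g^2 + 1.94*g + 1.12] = 2.7*g^2 + 2.76*g + 1.94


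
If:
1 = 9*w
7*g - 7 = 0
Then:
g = 1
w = 1/9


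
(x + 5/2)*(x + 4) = x^2 + 13*x/2 + 10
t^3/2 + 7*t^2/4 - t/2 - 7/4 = (t/2 + 1/2)*(t - 1)*(t + 7/2)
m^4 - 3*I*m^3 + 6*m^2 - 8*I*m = m*(m - 4*I)*(m - I)*(m + 2*I)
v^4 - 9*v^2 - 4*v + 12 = (v - 3)*(v - 1)*(v + 2)^2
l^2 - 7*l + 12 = (l - 4)*(l - 3)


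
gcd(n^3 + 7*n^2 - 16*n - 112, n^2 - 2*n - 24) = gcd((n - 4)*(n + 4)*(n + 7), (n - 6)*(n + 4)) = n + 4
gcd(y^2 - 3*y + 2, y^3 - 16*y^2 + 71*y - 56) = y - 1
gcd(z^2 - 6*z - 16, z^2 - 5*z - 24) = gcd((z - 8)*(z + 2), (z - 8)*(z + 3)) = z - 8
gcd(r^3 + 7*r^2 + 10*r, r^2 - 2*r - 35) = r + 5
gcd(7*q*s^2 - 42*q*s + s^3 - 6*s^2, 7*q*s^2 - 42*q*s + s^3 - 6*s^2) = 7*q*s^2 - 42*q*s + s^3 - 6*s^2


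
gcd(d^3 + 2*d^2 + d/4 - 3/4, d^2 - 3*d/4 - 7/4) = d + 1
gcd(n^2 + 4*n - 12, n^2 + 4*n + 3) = 1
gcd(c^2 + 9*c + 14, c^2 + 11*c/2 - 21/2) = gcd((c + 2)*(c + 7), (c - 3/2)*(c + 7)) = c + 7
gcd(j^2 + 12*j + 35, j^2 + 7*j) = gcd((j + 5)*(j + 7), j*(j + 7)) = j + 7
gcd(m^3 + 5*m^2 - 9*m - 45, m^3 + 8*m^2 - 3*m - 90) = m^2 + 2*m - 15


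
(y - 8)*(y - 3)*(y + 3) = y^3 - 8*y^2 - 9*y + 72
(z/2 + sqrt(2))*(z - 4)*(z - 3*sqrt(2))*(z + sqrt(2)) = z^4/2 - 2*z^3 - 7*z^2 - 6*sqrt(2)*z + 28*z + 24*sqrt(2)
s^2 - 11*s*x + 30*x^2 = (s - 6*x)*(s - 5*x)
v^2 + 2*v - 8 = (v - 2)*(v + 4)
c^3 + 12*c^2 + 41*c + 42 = (c + 2)*(c + 3)*(c + 7)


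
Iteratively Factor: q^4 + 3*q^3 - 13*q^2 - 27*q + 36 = (q - 3)*(q^3 + 6*q^2 + 5*q - 12) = (q - 3)*(q + 4)*(q^2 + 2*q - 3) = (q - 3)*(q + 3)*(q + 4)*(q - 1)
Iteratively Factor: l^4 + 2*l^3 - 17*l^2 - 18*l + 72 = (l + 4)*(l^3 - 2*l^2 - 9*l + 18) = (l + 3)*(l + 4)*(l^2 - 5*l + 6) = (l - 2)*(l + 3)*(l + 4)*(l - 3)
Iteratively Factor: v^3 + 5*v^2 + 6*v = (v)*(v^2 + 5*v + 6) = v*(v + 3)*(v + 2)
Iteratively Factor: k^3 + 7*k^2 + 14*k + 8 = (k + 2)*(k^2 + 5*k + 4) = (k + 1)*(k + 2)*(k + 4)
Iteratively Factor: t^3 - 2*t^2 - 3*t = (t - 3)*(t^2 + t) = t*(t - 3)*(t + 1)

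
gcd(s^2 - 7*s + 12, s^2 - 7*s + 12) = s^2 - 7*s + 12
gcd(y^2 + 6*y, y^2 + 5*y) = y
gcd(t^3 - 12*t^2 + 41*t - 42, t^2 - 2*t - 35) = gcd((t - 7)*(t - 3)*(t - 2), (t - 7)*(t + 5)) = t - 7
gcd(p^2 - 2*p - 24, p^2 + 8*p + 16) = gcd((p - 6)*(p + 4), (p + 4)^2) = p + 4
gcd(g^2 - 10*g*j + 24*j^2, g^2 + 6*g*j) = 1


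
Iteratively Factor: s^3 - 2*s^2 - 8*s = (s + 2)*(s^2 - 4*s) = s*(s + 2)*(s - 4)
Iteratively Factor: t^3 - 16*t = (t)*(t^2 - 16) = t*(t + 4)*(t - 4)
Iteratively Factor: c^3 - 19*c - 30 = (c - 5)*(c^2 + 5*c + 6) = (c - 5)*(c + 3)*(c + 2)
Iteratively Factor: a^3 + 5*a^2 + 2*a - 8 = (a + 2)*(a^2 + 3*a - 4) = (a + 2)*(a + 4)*(a - 1)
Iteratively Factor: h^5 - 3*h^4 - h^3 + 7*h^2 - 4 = (h - 2)*(h^4 - h^3 - 3*h^2 + h + 2) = (h - 2)*(h + 1)*(h^3 - 2*h^2 - h + 2) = (h - 2)*(h + 1)^2*(h^2 - 3*h + 2) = (h - 2)*(h - 1)*(h + 1)^2*(h - 2)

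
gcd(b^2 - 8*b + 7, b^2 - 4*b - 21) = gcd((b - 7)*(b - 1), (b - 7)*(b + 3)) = b - 7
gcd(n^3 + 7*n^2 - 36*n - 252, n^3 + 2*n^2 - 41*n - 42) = n^2 + n - 42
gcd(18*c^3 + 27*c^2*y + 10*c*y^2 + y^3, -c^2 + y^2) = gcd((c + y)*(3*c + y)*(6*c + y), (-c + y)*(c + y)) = c + y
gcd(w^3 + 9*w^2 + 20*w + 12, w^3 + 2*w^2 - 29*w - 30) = w^2 + 7*w + 6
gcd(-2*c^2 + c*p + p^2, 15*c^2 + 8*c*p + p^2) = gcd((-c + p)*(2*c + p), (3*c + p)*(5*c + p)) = 1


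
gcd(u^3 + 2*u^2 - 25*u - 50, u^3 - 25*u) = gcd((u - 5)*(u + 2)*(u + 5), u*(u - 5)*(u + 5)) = u^2 - 25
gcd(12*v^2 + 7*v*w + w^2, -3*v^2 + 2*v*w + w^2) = 3*v + w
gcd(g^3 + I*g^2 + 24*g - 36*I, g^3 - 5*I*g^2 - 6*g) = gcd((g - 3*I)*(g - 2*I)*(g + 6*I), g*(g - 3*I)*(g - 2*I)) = g^2 - 5*I*g - 6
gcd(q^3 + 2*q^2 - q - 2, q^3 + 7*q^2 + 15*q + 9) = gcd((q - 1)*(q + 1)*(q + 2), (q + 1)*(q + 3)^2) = q + 1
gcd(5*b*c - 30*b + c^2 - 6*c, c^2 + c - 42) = c - 6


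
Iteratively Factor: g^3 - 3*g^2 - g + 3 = (g - 1)*(g^2 - 2*g - 3) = (g - 1)*(g + 1)*(g - 3)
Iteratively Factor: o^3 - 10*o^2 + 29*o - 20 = (o - 5)*(o^2 - 5*o + 4) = (o - 5)*(o - 4)*(o - 1)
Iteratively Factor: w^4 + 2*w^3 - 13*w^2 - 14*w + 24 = (w - 1)*(w^3 + 3*w^2 - 10*w - 24) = (w - 3)*(w - 1)*(w^2 + 6*w + 8) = (w - 3)*(w - 1)*(w + 4)*(w + 2)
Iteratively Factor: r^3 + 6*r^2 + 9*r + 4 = (r + 1)*(r^2 + 5*r + 4) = (r + 1)^2*(r + 4)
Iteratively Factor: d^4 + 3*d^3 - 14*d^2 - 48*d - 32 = (d + 2)*(d^3 + d^2 - 16*d - 16) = (d + 2)*(d + 4)*(d^2 - 3*d - 4) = (d - 4)*(d + 2)*(d + 4)*(d + 1)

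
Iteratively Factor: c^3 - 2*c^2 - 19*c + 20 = (c + 4)*(c^2 - 6*c + 5) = (c - 1)*(c + 4)*(c - 5)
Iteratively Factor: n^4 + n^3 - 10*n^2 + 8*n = (n - 1)*(n^3 + 2*n^2 - 8*n) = n*(n - 1)*(n^2 + 2*n - 8) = n*(n - 2)*(n - 1)*(n + 4)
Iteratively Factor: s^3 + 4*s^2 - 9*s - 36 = (s + 4)*(s^2 - 9) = (s + 3)*(s + 4)*(s - 3)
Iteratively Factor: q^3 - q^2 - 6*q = (q - 3)*(q^2 + 2*q) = q*(q - 3)*(q + 2)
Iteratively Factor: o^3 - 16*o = (o + 4)*(o^2 - 4*o) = (o - 4)*(o + 4)*(o)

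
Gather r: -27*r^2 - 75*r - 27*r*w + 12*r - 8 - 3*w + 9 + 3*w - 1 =-27*r^2 + r*(-27*w - 63)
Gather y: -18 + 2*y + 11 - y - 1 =y - 8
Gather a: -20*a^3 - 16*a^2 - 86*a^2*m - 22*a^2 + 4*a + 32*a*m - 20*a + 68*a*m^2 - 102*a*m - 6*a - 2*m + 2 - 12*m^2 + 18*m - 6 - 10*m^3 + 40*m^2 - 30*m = -20*a^3 + a^2*(-86*m - 38) + a*(68*m^2 - 70*m - 22) - 10*m^3 + 28*m^2 - 14*m - 4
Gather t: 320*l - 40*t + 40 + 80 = 320*l - 40*t + 120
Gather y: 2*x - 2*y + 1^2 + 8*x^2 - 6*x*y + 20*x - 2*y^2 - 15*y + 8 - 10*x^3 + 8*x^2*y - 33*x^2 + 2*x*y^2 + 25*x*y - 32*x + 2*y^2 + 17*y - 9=-10*x^3 - 25*x^2 + 2*x*y^2 - 10*x + y*(8*x^2 + 19*x)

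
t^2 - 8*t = t*(t - 8)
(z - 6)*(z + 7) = z^2 + z - 42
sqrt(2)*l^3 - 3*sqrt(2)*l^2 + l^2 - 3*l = l*(l - 3)*(sqrt(2)*l + 1)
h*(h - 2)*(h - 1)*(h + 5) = h^4 + 2*h^3 - 13*h^2 + 10*h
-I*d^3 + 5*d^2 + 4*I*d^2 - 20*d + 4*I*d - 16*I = (d - 4)*(d + 4*I)*(-I*d + 1)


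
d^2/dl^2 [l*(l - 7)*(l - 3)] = 6*l - 20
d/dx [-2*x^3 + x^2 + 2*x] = -6*x^2 + 2*x + 2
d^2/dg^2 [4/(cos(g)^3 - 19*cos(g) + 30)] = 4*(2*(3*cos(g)^2 - 19)^2*sin(g)^2 + (9*cos(g)^2 - 25)*(cos(g)^3 - 19*cos(g) + 30)*cos(g))/(cos(g)^3 - 19*cos(g) + 30)^3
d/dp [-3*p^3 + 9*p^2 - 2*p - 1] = -9*p^2 + 18*p - 2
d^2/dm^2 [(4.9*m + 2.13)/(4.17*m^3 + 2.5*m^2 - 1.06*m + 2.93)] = (511.23366*m^5 + 750.955284*m^4 + 459.85196*m^3 - 695.039436*m^2 - 405.369318*m + 4.01887600000001)/(72.511713*m^9 + 130.41675*m^8 + 22.890798*m^7 + 102.170431*m^6 + 177.452736*m^5 - 14.342616*m^4 + 59.619083*m^3 + 74.263194*m^2 - 27.299982*m + 25.153757)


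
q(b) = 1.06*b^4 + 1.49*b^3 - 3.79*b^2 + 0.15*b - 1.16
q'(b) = 4.24*b^3 + 4.47*b^2 - 7.58*b + 0.15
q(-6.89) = 1719.35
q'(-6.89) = -1122.25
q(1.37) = -0.50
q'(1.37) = 9.06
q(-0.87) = -4.53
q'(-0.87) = 7.34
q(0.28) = -1.38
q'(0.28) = -1.53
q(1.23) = -1.51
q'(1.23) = 5.48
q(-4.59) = 244.71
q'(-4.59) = -280.90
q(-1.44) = -9.13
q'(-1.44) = 7.67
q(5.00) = 753.59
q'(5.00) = 604.00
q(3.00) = 91.27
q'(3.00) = 132.12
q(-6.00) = 913.42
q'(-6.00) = -709.29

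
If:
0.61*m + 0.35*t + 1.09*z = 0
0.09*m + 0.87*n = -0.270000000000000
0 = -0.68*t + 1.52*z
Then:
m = -3.06943105110897*z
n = 0.317527350114721*z - 0.310344827586207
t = 2.23529411764706*z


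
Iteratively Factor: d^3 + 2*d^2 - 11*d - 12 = (d - 3)*(d^2 + 5*d + 4) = (d - 3)*(d + 4)*(d + 1)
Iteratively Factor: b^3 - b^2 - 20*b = (b + 4)*(b^2 - 5*b) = b*(b + 4)*(b - 5)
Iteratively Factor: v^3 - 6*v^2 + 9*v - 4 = (v - 4)*(v^2 - 2*v + 1) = (v - 4)*(v - 1)*(v - 1)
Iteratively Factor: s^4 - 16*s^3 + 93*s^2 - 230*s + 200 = (s - 2)*(s^3 - 14*s^2 + 65*s - 100) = (s - 4)*(s - 2)*(s^2 - 10*s + 25) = (s - 5)*(s - 4)*(s - 2)*(s - 5)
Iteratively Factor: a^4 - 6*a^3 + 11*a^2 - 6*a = (a)*(a^3 - 6*a^2 + 11*a - 6) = a*(a - 2)*(a^2 - 4*a + 3) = a*(a - 3)*(a - 2)*(a - 1)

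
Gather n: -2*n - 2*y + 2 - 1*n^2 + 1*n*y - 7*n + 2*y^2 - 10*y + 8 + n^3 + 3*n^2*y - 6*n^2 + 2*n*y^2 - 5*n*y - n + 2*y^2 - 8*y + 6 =n^3 + n^2*(3*y - 7) + n*(2*y^2 - 4*y - 10) + 4*y^2 - 20*y + 16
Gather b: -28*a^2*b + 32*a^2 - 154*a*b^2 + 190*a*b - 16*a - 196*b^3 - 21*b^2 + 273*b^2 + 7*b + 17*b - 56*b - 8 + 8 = 32*a^2 - 16*a - 196*b^3 + b^2*(252 - 154*a) + b*(-28*a^2 + 190*a - 32)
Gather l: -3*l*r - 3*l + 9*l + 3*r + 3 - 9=l*(6 - 3*r) + 3*r - 6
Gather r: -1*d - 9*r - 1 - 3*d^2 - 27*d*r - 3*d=-3*d^2 - 4*d + r*(-27*d - 9) - 1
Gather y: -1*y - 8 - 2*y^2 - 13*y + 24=-2*y^2 - 14*y + 16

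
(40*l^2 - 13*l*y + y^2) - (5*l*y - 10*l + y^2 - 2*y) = 40*l^2 - 18*l*y + 10*l + 2*y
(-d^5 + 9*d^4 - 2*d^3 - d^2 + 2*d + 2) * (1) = -d^5 + 9*d^4 - 2*d^3 - d^2 + 2*d + 2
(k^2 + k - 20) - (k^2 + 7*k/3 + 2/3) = -4*k/3 - 62/3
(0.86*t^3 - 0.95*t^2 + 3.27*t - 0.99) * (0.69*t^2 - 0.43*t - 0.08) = 0.5934*t^5 - 1.0253*t^4 + 2.596*t^3 - 2.0132*t^2 + 0.1641*t + 0.0792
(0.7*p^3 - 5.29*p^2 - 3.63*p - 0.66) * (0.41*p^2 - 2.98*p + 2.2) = 0.287*p^5 - 4.2549*p^4 + 15.8159*p^3 - 1.0912*p^2 - 6.0192*p - 1.452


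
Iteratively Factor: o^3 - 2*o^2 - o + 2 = (o - 2)*(o^2 - 1) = (o - 2)*(o + 1)*(o - 1)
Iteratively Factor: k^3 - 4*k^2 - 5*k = (k + 1)*(k^2 - 5*k) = k*(k + 1)*(k - 5)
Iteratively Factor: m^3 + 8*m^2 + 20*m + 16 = (m + 4)*(m^2 + 4*m + 4) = (m + 2)*(m + 4)*(m + 2)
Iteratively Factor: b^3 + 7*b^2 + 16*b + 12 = (b + 2)*(b^2 + 5*b + 6) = (b + 2)^2*(b + 3)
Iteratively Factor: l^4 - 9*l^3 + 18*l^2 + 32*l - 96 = (l - 3)*(l^3 - 6*l^2 + 32) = (l - 4)*(l - 3)*(l^2 - 2*l - 8) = (l - 4)^2*(l - 3)*(l + 2)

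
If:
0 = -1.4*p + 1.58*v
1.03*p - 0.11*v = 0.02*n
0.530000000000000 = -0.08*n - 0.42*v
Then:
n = -6.02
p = -0.13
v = -0.11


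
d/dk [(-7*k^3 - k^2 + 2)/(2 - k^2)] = 7*k^2*(k^2 - 6)/(k^4 - 4*k^2 + 4)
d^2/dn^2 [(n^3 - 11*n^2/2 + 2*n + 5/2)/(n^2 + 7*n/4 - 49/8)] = 72*(296*n^3 - 1788*n^2 + 2310*n - 2303)/(512*n^6 + 2688*n^5 - 4704*n^4 - 30184*n^3 + 28812*n^2 + 100842*n - 117649)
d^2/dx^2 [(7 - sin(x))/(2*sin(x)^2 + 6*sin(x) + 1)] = (4*sin(x)^5 - 124*sin(x)^4 - 272*sin(x)^3 - 34*sin(x)^2 + 559*sin(x) + 488)/(6*sin(x) - cos(2*x) + 2)^3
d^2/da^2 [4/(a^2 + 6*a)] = 8*(-a*(a + 6) + 4*(a + 3)^2)/(a^3*(a + 6)^3)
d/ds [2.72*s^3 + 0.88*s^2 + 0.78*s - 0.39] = 8.16*s^2 + 1.76*s + 0.78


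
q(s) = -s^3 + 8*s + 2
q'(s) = 8 - 3*s^2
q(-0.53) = -2.09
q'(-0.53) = 7.16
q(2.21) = 8.89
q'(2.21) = -6.65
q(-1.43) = -6.52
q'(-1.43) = 1.87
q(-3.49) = 16.59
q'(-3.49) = -28.54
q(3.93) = -27.26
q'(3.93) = -38.33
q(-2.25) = -4.61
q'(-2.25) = -7.19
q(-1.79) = -6.58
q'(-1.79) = -1.61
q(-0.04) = 1.68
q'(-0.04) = 8.00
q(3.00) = -1.00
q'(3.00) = -19.00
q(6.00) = -166.00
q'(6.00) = -100.00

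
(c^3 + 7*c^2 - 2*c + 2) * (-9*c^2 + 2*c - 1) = -9*c^5 - 61*c^4 + 31*c^3 - 29*c^2 + 6*c - 2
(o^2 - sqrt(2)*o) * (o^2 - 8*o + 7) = o^4 - 8*o^3 - sqrt(2)*o^3 + 7*o^2 + 8*sqrt(2)*o^2 - 7*sqrt(2)*o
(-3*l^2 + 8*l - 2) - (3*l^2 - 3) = -6*l^2 + 8*l + 1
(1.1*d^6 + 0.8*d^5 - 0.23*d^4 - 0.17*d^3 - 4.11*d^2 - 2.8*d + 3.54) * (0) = 0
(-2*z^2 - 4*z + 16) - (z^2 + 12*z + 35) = -3*z^2 - 16*z - 19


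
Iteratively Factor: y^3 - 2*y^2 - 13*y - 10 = (y - 5)*(y^2 + 3*y + 2) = (y - 5)*(y + 1)*(y + 2)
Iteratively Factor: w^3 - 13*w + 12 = (w - 1)*(w^2 + w - 12) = (w - 1)*(w + 4)*(w - 3)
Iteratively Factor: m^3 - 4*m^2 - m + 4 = (m - 4)*(m^2 - 1) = (m - 4)*(m - 1)*(m + 1)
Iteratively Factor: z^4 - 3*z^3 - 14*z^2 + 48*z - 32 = (z - 4)*(z^3 + z^2 - 10*z + 8) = (z - 4)*(z + 4)*(z^2 - 3*z + 2) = (z - 4)*(z - 1)*(z + 4)*(z - 2)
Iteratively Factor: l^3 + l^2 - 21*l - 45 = (l + 3)*(l^2 - 2*l - 15) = (l - 5)*(l + 3)*(l + 3)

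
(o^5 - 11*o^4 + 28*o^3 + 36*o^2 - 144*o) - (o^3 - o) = o^5 - 11*o^4 + 27*o^3 + 36*o^2 - 143*o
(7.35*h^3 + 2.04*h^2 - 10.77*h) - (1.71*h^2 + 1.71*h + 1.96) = 7.35*h^3 + 0.33*h^2 - 12.48*h - 1.96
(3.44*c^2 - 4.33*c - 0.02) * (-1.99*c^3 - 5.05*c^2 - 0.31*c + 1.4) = -6.8456*c^5 - 8.7553*c^4 + 20.8399*c^3 + 6.2593*c^2 - 6.0558*c - 0.028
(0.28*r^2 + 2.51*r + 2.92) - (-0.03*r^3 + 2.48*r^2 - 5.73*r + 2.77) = 0.03*r^3 - 2.2*r^2 + 8.24*r + 0.15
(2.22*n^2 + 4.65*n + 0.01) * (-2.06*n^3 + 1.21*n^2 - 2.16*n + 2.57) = -4.5732*n^5 - 6.8928*n^4 + 0.8107*n^3 - 4.3265*n^2 + 11.9289*n + 0.0257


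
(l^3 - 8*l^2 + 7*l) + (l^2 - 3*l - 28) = l^3 - 7*l^2 + 4*l - 28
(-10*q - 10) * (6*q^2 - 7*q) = -60*q^3 + 10*q^2 + 70*q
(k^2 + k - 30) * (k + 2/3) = k^3 + 5*k^2/3 - 88*k/3 - 20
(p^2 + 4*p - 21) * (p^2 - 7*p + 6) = p^4 - 3*p^3 - 43*p^2 + 171*p - 126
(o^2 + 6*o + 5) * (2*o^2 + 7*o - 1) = 2*o^4 + 19*o^3 + 51*o^2 + 29*o - 5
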